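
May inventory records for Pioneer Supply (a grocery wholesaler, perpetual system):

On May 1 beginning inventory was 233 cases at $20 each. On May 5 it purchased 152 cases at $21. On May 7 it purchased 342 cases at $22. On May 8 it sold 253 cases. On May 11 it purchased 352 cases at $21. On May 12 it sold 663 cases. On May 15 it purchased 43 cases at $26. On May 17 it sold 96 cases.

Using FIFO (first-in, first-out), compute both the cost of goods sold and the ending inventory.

May 8, 253 sold [FIFO — oldest first]: 233 @ $20 + 20 @ $21 = $5,080
May 12, 663 sold [FIFO — oldest first]: 132 @ $21 + 342 @ $22 + 189 @ $21 = $14,265
May 17, 96 sold [FIFO — oldest first]: 96 @ $21 = $2,016
Total COGS = $5,080 + $14,265 + $2,016 = $21,361
Ending inventory: 67 @ $21 + 43 @ $26 = $2,525
Check: goods available $23,886 = COGS $21,361 + ending $2,525

COGS = $21,361; ending inventory = $2,525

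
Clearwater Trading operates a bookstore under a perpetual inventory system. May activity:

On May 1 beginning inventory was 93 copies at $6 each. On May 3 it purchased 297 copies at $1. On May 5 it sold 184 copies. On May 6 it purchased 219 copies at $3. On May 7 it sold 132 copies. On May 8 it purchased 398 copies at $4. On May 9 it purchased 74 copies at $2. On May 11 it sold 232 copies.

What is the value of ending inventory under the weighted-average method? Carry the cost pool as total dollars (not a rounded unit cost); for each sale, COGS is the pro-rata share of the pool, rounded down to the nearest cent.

After May 1: 93 on hand, pool $558.00 (≈ $6.0000 each)
After May 3: 390 on hand, pool $855.00 (≈ $2.1923 each)
May 5, sell 184: 184/390 × $855.00 → $403.38
After May 6: 425 on hand, pool $1,108.62 (≈ $2.6085 each)
May 7, sell 132: 132/425 × $1,108.62 → $344.32
After May 8: 691 on hand, pool $2,356.30 (≈ $3.4100 each)
After May 9: 765 on hand, pool $2,504.30 (≈ $3.2736 each)
May 11, sell 232: 232/765 × $2,504.30 → $759.47
Total COGS = $403.38 + $344.32 + $759.47 = $1,507.17
Ending inventory (cost pool remaining) = $1,744.83

Ending inventory = $1,744.83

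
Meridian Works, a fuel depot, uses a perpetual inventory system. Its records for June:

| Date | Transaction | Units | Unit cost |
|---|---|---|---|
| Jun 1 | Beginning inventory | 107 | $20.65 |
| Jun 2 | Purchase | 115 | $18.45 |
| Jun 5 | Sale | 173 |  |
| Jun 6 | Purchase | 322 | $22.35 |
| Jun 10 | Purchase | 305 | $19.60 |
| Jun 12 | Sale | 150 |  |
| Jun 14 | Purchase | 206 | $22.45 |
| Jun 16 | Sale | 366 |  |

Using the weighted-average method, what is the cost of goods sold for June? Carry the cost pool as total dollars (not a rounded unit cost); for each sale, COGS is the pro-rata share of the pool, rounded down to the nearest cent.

COGS = $14,320.75

After Jun 1: 107 on hand, pool $2,209.55 (≈ $20.6500 each)
After Jun 2: 222 on hand, pool $4,331.30 (≈ $19.5104 each)
Jun 5, sell 173: 173/222 × $4,331.30 → $3,375.29
After Jun 6: 371 on hand, pool $8,152.71 (≈ $21.9750 each)
After Jun 10: 676 on hand, pool $14,130.71 (≈ $20.9034 each)
Jun 12, sell 150: 150/676 × $14,130.71 → $3,135.51
After Jun 14: 732 on hand, pool $15,619.90 (≈ $21.3387 each)
Jun 16, sell 366: 366/732 × $15,619.90 → $7,809.95
Total COGS = $3,375.29 + $3,135.51 + $7,809.95 = $14,320.75
Ending inventory (cost pool remaining) = $7,809.95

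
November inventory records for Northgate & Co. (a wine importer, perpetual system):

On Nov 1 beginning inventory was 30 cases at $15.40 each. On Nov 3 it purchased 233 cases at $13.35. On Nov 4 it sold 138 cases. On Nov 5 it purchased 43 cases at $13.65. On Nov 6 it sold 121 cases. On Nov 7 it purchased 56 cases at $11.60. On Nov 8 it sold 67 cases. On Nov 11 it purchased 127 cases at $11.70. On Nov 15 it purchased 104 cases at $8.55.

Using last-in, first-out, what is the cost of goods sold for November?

Nov 4, 138 sold [LIFO — newest first]: 138 @ $13.35 = $1,842.30
Nov 6, 121 sold [LIFO — newest first]: 43 @ $13.65 + 78 @ $13.35 = $1,628.25
Nov 8, 67 sold [LIFO — newest first]: 56 @ $11.60 + 11 @ $13.35 = $796.45
Total COGS = $1,842.30 + $1,628.25 + $796.45 = $4,267.00
Ending inventory: 30 @ $15.40 + 6 @ $13.35 + 127 @ $11.70 + 104 @ $8.55 = $2,917.20

COGS = $4,267.00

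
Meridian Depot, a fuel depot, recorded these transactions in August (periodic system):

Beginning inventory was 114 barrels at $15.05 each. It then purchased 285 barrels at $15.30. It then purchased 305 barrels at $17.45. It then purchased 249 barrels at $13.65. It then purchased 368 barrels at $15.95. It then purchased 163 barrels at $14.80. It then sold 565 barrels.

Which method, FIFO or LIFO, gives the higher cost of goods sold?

FIFO

FIFO COGS: 114 @ $15.05 + 285 @ $15.30 + 166 @ $17.45 = $8,972.90
LIFO COGS: 163 @ $14.80 + 368 @ $15.95 + 34 @ $13.65 = $8,746.10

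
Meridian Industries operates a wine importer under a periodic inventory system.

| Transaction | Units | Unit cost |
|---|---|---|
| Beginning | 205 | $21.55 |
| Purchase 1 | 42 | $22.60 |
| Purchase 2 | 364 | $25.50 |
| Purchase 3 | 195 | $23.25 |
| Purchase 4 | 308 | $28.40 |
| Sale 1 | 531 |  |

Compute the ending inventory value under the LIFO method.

Ending inventory = $13,934.95

Sale 1 (531) [LIFO — newest first]: 308 @ $28.40 + 195 @ $23.25 + 28 @ $25.50 = $13,994.95
Ending inventory: 205 @ $21.55 + 42 @ $22.60 + 336 @ $25.50 = $13,934.95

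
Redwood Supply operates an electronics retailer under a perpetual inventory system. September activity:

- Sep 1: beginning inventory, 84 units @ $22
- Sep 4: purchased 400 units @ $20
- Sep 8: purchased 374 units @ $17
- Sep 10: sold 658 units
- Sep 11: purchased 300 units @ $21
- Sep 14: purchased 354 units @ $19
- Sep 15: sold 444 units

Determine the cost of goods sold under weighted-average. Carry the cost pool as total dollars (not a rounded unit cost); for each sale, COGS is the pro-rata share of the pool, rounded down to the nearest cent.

After Sep 1: 84 on hand, pool $1,848.00 (≈ $22.0000 each)
After Sep 4: 484 on hand, pool $9,848.00 (≈ $20.3471 each)
After Sep 8: 858 on hand, pool $16,206.00 (≈ $18.8881 each)
Sep 10, sell 658: 658/858 × $16,206.00 → $12,428.37
After Sep 11: 500 on hand, pool $10,077.63 (≈ $20.1553 each)
After Sep 14: 854 on hand, pool $16,803.63 (≈ $19.6764 each)
Sep 15, sell 444: 444/854 × $16,803.63 → $8,736.31
Total COGS = $12,428.37 + $8,736.31 = $21,164.68
Ending inventory (cost pool remaining) = $8,067.32

COGS = $21,164.68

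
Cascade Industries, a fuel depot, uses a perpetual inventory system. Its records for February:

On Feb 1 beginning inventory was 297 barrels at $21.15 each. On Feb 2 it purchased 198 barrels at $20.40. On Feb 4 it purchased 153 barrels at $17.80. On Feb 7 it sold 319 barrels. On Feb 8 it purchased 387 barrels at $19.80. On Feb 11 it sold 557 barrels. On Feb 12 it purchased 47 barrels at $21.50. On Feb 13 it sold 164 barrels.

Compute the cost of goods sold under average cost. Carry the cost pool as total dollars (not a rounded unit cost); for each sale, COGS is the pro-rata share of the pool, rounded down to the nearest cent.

COGS = $20,864.44

After Feb 1: 297 on hand, pool $6,281.55 (≈ $21.1500 each)
After Feb 2: 495 on hand, pool $10,320.75 (≈ $20.8500 each)
After Feb 4: 648 on hand, pool $13,044.15 (≈ $20.1299 each)
Feb 7, sell 319: 319/648 × $13,044.15 → $6,421.42
After Feb 8: 716 on hand, pool $14,285.33 (≈ $19.9516 each)
Feb 11, sell 557: 557/716 × $14,285.33 → $11,113.02
After Feb 12: 206 on hand, pool $4,182.81 (≈ $20.3049 each)
Feb 13, sell 164: 164/206 × $4,182.81 → $3,330.00
Total COGS = $6,421.42 + $11,113.02 + $3,330.00 = $20,864.44
Ending inventory (cost pool remaining) = $852.81
Check: goods available $21,717.25 = COGS $20,864.44 + ending $852.81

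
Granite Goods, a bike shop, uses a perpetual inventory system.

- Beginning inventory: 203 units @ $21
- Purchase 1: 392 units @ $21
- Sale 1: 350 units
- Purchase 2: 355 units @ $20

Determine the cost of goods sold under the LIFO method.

Sale 1 (350) [LIFO — newest first]: 350 @ $21 = $7,350
Ending inventory: 203 @ $21 + 42 @ $21 + 355 @ $20 = $12,245

COGS = $7,350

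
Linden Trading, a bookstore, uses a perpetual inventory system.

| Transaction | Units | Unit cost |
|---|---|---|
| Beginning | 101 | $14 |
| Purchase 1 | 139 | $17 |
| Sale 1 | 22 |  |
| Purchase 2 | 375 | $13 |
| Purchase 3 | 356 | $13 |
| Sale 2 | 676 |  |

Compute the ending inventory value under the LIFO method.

Ending inventory = $4,118

Sale 1 (22) [LIFO — newest first]: 22 @ $17 = $374
Sale 2 (676) [LIFO — newest first]: 356 @ $13 + 320 @ $13 = $8,788
Total COGS = $374 + $8,788 = $9,162
Ending inventory: 101 @ $14 + 117 @ $17 + 55 @ $13 = $4,118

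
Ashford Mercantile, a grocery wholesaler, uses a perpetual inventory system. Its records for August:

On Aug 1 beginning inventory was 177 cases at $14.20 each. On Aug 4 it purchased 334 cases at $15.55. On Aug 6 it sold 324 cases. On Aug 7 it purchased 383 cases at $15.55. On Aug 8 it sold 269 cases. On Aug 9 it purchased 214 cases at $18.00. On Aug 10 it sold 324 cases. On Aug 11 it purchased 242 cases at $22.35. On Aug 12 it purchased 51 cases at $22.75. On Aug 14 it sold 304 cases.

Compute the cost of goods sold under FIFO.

Aug 6, 324 sold [FIFO — oldest first]: 177 @ $14.20 + 147 @ $15.55 = $4,799.25
Aug 8, 269 sold [FIFO — oldest first]: 187 @ $15.55 + 82 @ $15.55 = $4,182.95
Aug 10, 324 sold [FIFO — oldest first]: 301 @ $15.55 + 23 @ $18.00 = $5,094.55
Aug 14, 304 sold [FIFO — oldest first]: 191 @ $18.00 + 113 @ $22.35 = $5,963.55
Total COGS = $4,799.25 + $4,182.95 + $5,094.55 + $5,963.55 = $20,040.30
Ending inventory: 129 @ $22.35 + 51 @ $22.75 = $4,043.40

COGS = $20,040.30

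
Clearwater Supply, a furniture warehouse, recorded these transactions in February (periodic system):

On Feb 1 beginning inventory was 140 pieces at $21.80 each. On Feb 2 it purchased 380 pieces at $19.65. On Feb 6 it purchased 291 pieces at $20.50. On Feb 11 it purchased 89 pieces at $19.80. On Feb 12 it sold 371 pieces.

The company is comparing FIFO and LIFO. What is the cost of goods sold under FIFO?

COGS = $7,591.15

FIFO COGS: 140 @ $21.80 + 231 @ $19.65 = $7,591.15
LIFO COGS: 89 @ $19.80 + 282 @ $20.50 = $7,543.20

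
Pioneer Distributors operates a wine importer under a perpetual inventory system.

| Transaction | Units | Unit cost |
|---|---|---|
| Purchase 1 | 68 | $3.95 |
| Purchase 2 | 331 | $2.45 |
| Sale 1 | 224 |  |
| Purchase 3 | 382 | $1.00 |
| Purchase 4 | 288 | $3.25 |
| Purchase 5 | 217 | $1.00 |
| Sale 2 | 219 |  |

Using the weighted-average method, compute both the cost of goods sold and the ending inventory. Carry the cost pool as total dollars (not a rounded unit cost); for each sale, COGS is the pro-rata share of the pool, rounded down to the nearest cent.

COGS = $1,020.24; ending inventory = $1,594.31

After Purchase 1: 68 on hand, pool $268.60 (≈ $3.9500 each)
After Purchase 2: 399 on hand, pool $1,079.55 (≈ $2.7056 each)
Sale 1, sell 224: 224/399 × $1,079.55 → $606.06
After Purchase 3: 557 on hand, pool $855.49 (≈ $1.5359 each)
After Purchase 4: 845 on hand, pool $1,791.49 (≈ $2.1201 each)
After Purchase 5: 1062 on hand, pool $2,008.49 (≈ $1.8912 each)
Sale 2, sell 219: 219/1062 × $2,008.49 → $414.18
Total COGS = $606.06 + $414.18 = $1,020.24
Ending inventory (cost pool remaining) = $1,594.31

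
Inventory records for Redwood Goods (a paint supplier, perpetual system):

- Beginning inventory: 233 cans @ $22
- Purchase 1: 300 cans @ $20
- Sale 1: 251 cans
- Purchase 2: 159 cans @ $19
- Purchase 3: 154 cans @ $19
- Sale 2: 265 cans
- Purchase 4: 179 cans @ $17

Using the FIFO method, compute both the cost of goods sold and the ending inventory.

Sale 1 (251) [FIFO — oldest first]: 233 @ $22 + 18 @ $20 = $5,486
Sale 2 (265) [FIFO — oldest first]: 265 @ $20 = $5,300
Total COGS = $5,486 + $5,300 = $10,786
Ending inventory: 17 @ $20 + 159 @ $19 + 154 @ $19 + 179 @ $17 = $9,330

COGS = $10,786; ending inventory = $9,330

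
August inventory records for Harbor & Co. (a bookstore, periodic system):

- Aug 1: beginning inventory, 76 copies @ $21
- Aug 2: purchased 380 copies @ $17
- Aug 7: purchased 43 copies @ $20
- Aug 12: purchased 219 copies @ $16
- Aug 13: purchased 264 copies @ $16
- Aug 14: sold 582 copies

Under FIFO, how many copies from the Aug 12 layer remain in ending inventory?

Aug 14, 582 sold [FIFO — oldest first]: 76 @ $21 + 380 @ $17 + 43 @ $20 + 83 @ $16 = $10,244
Ending inventory: 136 @ $16 + 264 @ $16 = $6,400
Check: goods available $16,644 = COGS $10,244 + ending $6,400

136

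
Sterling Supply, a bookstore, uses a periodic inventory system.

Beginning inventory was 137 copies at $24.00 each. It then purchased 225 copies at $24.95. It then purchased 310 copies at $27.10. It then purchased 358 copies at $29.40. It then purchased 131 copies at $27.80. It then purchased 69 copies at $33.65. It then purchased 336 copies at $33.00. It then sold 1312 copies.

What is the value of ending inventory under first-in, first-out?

Ending inventory = $8,382.00

Sale 1 (1312) [FIFO — oldest first]: 137 @ $24.00 + 225 @ $24.95 + 310 @ $27.10 + 358 @ $29.40 + 131 @ $27.80 + 69 @ $33.65 + 82 @ $33.00 = $36,497.60
Ending inventory: 254 @ $33.00 = $8,382.00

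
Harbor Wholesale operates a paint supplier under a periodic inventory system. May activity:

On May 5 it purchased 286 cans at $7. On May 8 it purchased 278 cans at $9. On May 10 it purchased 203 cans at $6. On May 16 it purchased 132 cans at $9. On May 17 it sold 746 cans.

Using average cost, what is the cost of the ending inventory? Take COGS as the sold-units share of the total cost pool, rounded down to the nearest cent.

Ending inventory = $1,176.01

May 17, sell 746: 746/899 × $6,910.00 → $5,733.99
Ending inventory (cost pool remaining) = $1,176.01
Check: goods available $6,910.00 = COGS $5,733.99 + ending $1,176.01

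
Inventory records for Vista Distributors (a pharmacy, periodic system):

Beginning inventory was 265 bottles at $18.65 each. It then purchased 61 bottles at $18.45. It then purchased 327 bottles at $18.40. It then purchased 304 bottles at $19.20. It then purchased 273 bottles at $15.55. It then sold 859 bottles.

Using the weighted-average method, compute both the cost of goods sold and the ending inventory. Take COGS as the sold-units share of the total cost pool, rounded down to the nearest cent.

Sale 1, sell 859: 859/1230 × $22,166.45 → $15,480.47
Ending inventory (cost pool remaining) = $6,685.98
Check: goods available $22,166.45 = COGS $15,480.47 + ending $6,685.98

COGS = $15,480.47; ending inventory = $6,685.98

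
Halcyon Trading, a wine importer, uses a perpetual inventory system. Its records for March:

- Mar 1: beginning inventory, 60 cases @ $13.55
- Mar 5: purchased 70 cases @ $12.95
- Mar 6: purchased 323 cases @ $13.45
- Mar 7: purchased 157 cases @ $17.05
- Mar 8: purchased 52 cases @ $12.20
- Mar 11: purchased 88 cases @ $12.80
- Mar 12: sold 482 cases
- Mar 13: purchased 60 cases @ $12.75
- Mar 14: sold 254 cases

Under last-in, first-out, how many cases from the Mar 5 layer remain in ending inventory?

14

Mar 12, 482 sold [LIFO — newest first]: 88 @ $12.80 + 52 @ $12.20 + 157 @ $17.05 + 185 @ $13.45 = $6,925.90
Mar 14, 254 sold [LIFO — newest first]: 60 @ $12.75 + 138 @ $13.45 + 56 @ $12.95 = $3,346.30
Total COGS = $6,925.90 + $3,346.30 = $10,272.20
Ending inventory: 60 @ $13.55 + 14 @ $12.95 = $994.30
Check: goods available $11,266.50 = COGS $10,272.20 + ending $994.30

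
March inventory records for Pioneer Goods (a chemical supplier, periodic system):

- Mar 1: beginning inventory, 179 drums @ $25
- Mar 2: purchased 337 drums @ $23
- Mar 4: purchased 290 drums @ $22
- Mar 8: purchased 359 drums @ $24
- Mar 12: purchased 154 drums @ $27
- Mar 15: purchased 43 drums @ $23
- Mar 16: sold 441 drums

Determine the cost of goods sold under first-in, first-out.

COGS = $10,501

Mar 16, 441 sold [FIFO — oldest first]: 179 @ $25 + 262 @ $23 = $10,501
Ending inventory: 75 @ $23 + 290 @ $22 + 359 @ $24 + 154 @ $27 + 43 @ $23 = $21,868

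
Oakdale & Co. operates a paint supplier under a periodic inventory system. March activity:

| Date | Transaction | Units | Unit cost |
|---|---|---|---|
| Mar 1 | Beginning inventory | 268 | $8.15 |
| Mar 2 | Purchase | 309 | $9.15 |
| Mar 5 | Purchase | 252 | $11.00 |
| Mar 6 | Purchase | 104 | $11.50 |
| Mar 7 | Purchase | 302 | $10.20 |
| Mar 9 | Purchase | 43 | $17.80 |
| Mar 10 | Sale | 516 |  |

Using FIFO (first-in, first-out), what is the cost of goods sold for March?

COGS = $4,453.40

Mar 10, 516 sold [FIFO — oldest first]: 268 @ $8.15 + 248 @ $9.15 = $4,453.40
Ending inventory: 61 @ $9.15 + 252 @ $11.00 + 104 @ $11.50 + 302 @ $10.20 + 43 @ $17.80 = $8,371.95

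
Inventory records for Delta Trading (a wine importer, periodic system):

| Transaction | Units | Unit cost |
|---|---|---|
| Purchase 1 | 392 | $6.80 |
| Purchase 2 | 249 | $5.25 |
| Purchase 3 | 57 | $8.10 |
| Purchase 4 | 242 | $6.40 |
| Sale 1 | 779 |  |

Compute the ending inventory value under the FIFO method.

Ending inventory = $1,030.40

Sale 1 (779) [FIFO — oldest first]: 392 @ $6.80 + 249 @ $5.25 + 57 @ $8.10 + 81 @ $6.40 = $4,952.95
Ending inventory: 161 @ $6.40 = $1,030.40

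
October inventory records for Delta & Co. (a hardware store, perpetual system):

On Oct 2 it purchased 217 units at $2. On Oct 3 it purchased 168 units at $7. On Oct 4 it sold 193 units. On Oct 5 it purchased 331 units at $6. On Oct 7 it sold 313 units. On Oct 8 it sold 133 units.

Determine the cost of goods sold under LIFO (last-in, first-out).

Oct 4, 193 sold [LIFO — newest first]: 168 @ $7 + 25 @ $2 = $1,226
Oct 7, 313 sold [LIFO — newest first]: 313 @ $6 = $1,878
Oct 8, 133 sold [LIFO — newest first]: 18 @ $6 + 115 @ $2 = $338
Total COGS = $1,226 + $1,878 + $338 = $3,442
Ending inventory: 77 @ $2 = $154
Check: goods available $3,596 = COGS $3,442 + ending $154

COGS = $3,442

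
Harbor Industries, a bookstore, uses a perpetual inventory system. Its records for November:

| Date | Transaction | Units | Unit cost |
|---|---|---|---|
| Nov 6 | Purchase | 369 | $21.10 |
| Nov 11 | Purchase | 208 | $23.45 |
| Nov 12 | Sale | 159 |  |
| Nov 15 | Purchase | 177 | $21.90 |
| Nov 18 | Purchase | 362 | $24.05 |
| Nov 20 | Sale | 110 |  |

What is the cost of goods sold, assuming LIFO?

Nov 12, 159 sold [LIFO — newest first]: 159 @ $23.45 = $3,728.55
Nov 20, 110 sold [LIFO — newest first]: 110 @ $24.05 = $2,645.50
Total COGS = $3,728.55 + $2,645.50 = $6,374.05
Ending inventory: 369 @ $21.10 + 49 @ $23.45 + 177 @ $21.90 + 252 @ $24.05 = $18,871.85

COGS = $6,374.05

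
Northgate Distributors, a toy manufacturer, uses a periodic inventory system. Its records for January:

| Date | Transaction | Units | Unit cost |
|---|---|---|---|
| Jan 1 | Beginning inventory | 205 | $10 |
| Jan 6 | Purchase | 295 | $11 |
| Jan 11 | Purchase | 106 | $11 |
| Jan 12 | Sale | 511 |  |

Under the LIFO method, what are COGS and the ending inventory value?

Jan 12, 511 sold [LIFO — newest first]: 106 @ $11 + 295 @ $11 + 110 @ $10 = $5,511
Ending inventory: 95 @ $10 = $950
Check: goods available $6,461 = COGS $5,511 + ending $950

COGS = $5,511; ending inventory = $950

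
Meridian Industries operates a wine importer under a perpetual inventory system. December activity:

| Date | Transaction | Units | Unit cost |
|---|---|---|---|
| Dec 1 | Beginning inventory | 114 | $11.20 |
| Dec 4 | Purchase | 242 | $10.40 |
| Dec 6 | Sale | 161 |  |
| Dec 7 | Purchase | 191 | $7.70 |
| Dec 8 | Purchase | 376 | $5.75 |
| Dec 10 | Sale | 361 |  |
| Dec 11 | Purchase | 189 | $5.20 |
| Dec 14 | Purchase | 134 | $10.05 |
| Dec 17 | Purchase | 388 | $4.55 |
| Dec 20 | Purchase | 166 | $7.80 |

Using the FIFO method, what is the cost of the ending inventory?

Ending inventory = $7,744.20

Dec 6, 161 sold [FIFO — oldest first]: 114 @ $11.20 + 47 @ $10.40 = $1,765.60
Dec 10, 361 sold [FIFO — oldest first]: 195 @ $10.40 + 166 @ $7.70 = $3,306.20
Total COGS = $1,765.60 + $3,306.20 = $5,071.80
Ending inventory: 25 @ $7.70 + 376 @ $5.75 + 189 @ $5.20 + 134 @ $10.05 + 388 @ $4.55 + 166 @ $7.80 = $7,744.20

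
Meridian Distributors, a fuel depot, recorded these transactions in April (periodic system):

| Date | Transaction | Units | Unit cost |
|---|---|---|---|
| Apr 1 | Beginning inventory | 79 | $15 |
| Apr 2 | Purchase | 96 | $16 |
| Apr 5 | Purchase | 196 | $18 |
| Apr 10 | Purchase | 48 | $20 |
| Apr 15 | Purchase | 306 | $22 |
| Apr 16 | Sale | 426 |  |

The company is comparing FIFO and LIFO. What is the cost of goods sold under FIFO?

COGS = $7,363

FIFO COGS: 79 @ $15 + 96 @ $16 + 196 @ $18 + 48 @ $20 + 7 @ $22 = $7,363
LIFO COGS: 306 @ $22 + 48 @ $20 + 72 @ $18 = $8,988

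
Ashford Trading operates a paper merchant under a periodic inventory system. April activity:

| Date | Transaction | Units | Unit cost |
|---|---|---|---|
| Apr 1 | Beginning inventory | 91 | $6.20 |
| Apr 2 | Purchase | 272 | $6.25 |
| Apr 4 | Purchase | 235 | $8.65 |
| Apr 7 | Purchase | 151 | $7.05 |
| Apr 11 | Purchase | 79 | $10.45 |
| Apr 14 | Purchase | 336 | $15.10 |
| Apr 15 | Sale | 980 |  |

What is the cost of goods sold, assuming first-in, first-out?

Apr 15, 980 sold [FIFO — oldest first]: 91 @ $6.20 + 272 @ $6.25 + 235 @ $8.65 + 151 @ $7.05 + 79 @ $10.45 + 152 @ $15.10 = $8,482.25
Ending inventory: 184 @ $15.10 = $2,778.40
Check: goods available $11,260.65 = COGS $8,482.25 + ending $2,778.40

COGS = $8,482.25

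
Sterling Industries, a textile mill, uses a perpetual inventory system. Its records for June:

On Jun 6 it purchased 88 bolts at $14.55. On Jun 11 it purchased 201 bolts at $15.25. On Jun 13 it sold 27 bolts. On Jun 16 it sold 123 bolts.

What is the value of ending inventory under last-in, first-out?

Jun 13, 27 sold [LIFO — newest first]: 27 @ $15.25 = $411.75
Jun 16, 123 sold [LIFO — newest first]: 123 @ $15.25 = $1,875.75
Total COGS = $411.75 + $1,875.75 = $2,287.50
Ending inventory: 88 @ $14.55 + 51 @ $15.25 = $2,058.15

Ending inventory = $2,058.15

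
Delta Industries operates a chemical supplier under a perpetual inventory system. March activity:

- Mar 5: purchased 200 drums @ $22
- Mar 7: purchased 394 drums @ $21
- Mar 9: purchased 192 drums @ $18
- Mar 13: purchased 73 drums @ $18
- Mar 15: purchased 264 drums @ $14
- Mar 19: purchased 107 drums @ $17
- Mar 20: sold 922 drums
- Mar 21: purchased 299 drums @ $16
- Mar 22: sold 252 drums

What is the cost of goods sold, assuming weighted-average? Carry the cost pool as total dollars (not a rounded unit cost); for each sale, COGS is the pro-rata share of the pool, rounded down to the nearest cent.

After Mar 5: 200 on hand, pool $4,400.00 (≈ $22.0000 each)
After Mar 7: 594 on hand, pool $12,674.00 (≈ $21.3367 each)
After Mar 9: 786 on hand, pool $16,130.00 (≈ $20.5216 each)
After Mar 13: 859 on hand, pool $17,444.00 (≈ $20.3073 each)
After Mar 15: 1123 on hand, pool $21,140.00 (≈ $18.8246 each)
After Mar 19: 1230 on hand, pool $22,959.00 (≈ $18.6659 each)
Mar 20, sell 922: 922/1230 × $22,959.00 → $17,209.91
After Mar 21: 607 on hand, pool $10,533.09 (≈ $17.3527 each)
Mar 22, sell 252: 252/607 × $10,533.09 → $4,372.88
Total COGS = $17,209.91 + $4,372.88 = $21,582.79
Ending inventory (cost pool remaining) = $6,160.21
Check: goods available $27,743.00 = COGS $21,582.79 + ending $6,160.21

COGS = $21,582.79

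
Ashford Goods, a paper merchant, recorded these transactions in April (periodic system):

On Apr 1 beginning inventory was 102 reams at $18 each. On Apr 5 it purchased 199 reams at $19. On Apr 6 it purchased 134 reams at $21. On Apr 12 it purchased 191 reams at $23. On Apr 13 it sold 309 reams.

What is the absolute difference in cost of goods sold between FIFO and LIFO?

$1,086

FIFO COGS: 102 @ $18 + 199 @ $19 + 8 @ $21 = $5,785
LIFO COGS: 191 @ $23 + 118 @ $21 = $6,871
Difference = |$5,785 − $6,871| = $1,086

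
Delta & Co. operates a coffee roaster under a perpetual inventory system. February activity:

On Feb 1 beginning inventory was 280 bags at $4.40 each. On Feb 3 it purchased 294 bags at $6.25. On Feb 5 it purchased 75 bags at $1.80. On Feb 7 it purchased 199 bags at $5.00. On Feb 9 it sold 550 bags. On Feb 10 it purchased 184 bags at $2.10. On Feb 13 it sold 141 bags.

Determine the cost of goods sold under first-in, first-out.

Feb 9, 550 sold [FIFO — oldest first]: 280 @ $4.40 + 270 @ $6.25 = $2,919.50
Feb 13, 141 sold [FIFO — oldest first]: 24 @ $6.25 + 75 @ $1.80 + 42 @ $5.00 = $495.00
Total COGS = $2,919.50 + $495.00 = $3,414.50
Ending inventory: 157 @ $5.00 + 184 @ $2.10 = $1,171.40

COGS = $3,414.50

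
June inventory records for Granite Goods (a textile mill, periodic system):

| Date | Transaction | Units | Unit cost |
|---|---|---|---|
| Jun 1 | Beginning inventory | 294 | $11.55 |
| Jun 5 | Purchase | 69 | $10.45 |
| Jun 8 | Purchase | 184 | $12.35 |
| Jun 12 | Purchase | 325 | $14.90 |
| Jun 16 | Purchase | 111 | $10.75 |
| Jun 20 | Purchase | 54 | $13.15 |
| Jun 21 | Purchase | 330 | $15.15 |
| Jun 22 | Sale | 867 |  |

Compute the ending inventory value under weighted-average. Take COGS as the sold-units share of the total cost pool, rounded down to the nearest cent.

Ending inventory = $6,632.96

Jun 22, sell 867: 867/1367 × $18,134.50 → $11,501.54
Ending inventory (cost pool remaining) = $6,632.96
Check: goods available $18,134.50 = COGS $11,501.54 + ending $6,632.96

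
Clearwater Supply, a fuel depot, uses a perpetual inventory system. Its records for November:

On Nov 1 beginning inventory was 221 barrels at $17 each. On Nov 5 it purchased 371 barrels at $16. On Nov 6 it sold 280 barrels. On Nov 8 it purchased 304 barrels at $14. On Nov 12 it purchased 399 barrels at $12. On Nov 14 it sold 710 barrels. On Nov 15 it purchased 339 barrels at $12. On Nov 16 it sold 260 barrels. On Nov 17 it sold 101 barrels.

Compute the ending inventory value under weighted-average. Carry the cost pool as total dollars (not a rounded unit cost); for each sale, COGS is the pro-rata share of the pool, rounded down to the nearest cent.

Ending inventory = $3,656.48

After Nov 1: 221 on hand, pool $3,757.00 (≈ $17.0000 each)
After Nov 5: 592 on hand, pool $9,693.00 (≈ $16.3733 each)
Nov 6, sell 280: 280/592 × $9,693.00 → $4,584.52
After Nov 8: 616 on hand, pool $9,364.48 (≈ $15.2021 each)
After Nov 12: 1015 on hand, pool $14,152.48 (≈ $13.9433 each)
Nov 14, sell 710: 710/1015 × $14,152.48 → $9,899.76
After Nov 15: 644 on hand, pool $8,320.72 (≈ $12.9204 each)
Nov 16, sell 260: 260/644 × $8,320.72 → $3,359.29
Nov 17, sell 101: 101/384 × $4,961.43 → $1,304.95
Total COGS = $4,584.52 + $9,899.76 + $3,359.29 + $1,304.95 = $19,148.52
Ending inventory (cost pool remaining) = $3,656.48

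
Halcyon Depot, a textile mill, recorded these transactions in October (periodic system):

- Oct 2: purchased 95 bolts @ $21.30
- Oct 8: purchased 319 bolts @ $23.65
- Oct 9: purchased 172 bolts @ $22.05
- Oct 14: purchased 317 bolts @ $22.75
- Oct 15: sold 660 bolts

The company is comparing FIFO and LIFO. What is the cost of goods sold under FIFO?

FIFO COGS: 95 @ $21.30 + 319 @ $23.65 + 172 @ $22.05 + 74 @ $22.75 = $15,043.95
LIFO COGS: 317 @ $22.75 + 172 @ $22.05 + 171 @ $23.65 = $15,048.50

COGS = $15,043.95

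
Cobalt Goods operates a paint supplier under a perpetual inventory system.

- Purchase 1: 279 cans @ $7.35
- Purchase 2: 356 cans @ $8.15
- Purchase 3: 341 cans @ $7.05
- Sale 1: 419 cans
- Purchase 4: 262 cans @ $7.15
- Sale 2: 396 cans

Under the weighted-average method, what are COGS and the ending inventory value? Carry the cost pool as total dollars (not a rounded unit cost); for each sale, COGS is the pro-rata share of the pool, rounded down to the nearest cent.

COGS = $6,093.61; ending inventory = $3,135.79

After Purchase 1: 279 on hand, pool $2,050.65 (≈ $7.3500 each)
After Purchase 2: 635 on hand, pool $4,952.05 (≈ $7.7985 each)
After Purchase 3: 976 on hand, pool $7,356.10 (≈ $7.5370 each)
Sale 1, sell 419: 419/976 × $7,356.10 → $3,157.99
After Purchase 4: 819 on hand, pool $6,071.41 (≈ $7.4132 each)
Sale 2, sell 396: 396/819 × $6,071.41 → $2,935.62
Total COGS = $3,157.99 + $2,935.62 = $6,093.61
Ending inventory (cost pool remaining) = $3,135.79
Check: goods available $9,229.40 = COGS $6,093.61 + ending $3,135.79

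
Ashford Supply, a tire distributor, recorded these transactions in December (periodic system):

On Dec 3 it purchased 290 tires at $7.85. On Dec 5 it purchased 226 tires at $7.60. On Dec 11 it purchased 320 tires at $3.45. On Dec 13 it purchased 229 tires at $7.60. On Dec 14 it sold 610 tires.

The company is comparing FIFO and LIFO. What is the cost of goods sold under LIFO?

COGS = $3,308.00

FIFO COGS: 290 @ $7.85 + 226 @ $7.60 + 94 @ $3.45 = $4,318.40
LIFO COGS: 229 @ $7.60 + 320 @ $3.45 + 61 @ $7.60 = $3,308.00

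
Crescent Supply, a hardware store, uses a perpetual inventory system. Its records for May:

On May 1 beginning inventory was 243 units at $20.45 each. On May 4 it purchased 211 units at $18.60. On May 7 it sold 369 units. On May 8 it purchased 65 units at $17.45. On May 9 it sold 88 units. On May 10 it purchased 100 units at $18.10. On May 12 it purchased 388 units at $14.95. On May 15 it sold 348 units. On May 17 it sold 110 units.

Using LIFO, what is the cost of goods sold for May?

COGS = $15,827.90

May 7, 369 sold [LIFO — newest first]: 211 @ $18.60 + 158 @ $20.45 = $7,155.70
May 9, 88 sold [LIFO — newest first]: 65 @ $17.45 + 23 @ $20.45 = $1,604.60
May 15, 348 sold [LIFO — newest first]: 348 @ $14.95 = $5,202.60
May 17, 110 sold [LIFO — newest first]: 40 @ $14.95 + 70 @ $18.10 = $1,865.00
Total COGS = $7,155.70 + $1,604.60 + $5,202.60 + $1,865.00 = $15,827.90
Ending inventory: 62 @ $20.45 + 30 @ $18.10 = $1,810.90
Check: goods available $17,638.80 = COGS $15,827.90 + ending $1,810.90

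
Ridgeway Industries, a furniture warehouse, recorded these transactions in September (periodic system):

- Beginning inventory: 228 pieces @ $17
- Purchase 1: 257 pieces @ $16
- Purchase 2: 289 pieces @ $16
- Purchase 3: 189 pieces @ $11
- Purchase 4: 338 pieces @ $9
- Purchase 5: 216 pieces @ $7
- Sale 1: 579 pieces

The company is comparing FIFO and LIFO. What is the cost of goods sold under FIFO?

COGS = $9,492

FIFO COGS: 228 @ $17 + 257 @ $16 + 94 @ $16 = $9,492
LIFO COGS: 216 @ $7 + 338 @ $9 + 25 @ $11 = $4,829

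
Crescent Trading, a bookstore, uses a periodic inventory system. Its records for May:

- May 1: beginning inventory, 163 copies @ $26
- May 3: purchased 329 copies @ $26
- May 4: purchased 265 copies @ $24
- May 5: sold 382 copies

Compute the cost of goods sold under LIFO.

COGS = $9,402

May 5, 382 sold [LIFO — newest first]: 265 @ $24 + 117 @ $26 = $9,402
Ending inventory: 163 @ $26 + 212 @ $26 = $9,750
Check: goods available $19,152 = COGS $9,402 + ending $9,750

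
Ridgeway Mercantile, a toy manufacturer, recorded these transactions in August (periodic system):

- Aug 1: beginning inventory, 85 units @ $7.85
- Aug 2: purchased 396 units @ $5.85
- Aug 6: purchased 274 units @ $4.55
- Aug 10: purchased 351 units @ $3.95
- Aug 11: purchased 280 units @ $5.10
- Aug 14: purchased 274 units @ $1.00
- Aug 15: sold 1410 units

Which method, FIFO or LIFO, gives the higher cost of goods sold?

FIFO

FIFO COGS: 85 @ $7.85 + 396 @ $5.85 + 274 @ $4.55 + 351 @ $3.95 + 280 @ $5.10 + 24 @ $1.00 = $7,069.00
LIFO COGS: 274 @ $1.00 + 280 @ $5.10 + 351 @ $3.95 + 274 @ $4.55 + 231 @ $5.85 = $5,686.50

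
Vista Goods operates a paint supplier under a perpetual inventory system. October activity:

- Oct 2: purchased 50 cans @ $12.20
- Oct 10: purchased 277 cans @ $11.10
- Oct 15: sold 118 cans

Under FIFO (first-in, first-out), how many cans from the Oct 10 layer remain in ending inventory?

Oct 15, 118 sold [FIFO — oldest first]: 50 @ $12.20 + 68 @ $11.10 = $1,364.80
Ending inventory: 209 @ $11.10 = $2,319.90

209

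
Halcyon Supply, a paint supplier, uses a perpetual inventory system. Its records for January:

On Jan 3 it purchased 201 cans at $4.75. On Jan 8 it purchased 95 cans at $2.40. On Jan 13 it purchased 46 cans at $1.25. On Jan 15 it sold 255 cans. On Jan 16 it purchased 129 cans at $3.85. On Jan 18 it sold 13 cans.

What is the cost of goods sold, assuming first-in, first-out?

Jan 15, 255 sold [FIFO — oldest first]: 201 @ $4.75 + 54 @ $2.40 = $1,084.35
Jan 18, 13 sold [FIFO — oldest first]: 13 @ $2.40 = $31.20
Total COGS = $1,084.35 + $31.20 = $1,115.55
Ending inventory: 28 @ $2.40 + 46 @ $1.25 + 129 @ $3.85 = $621.35

COGS = $1,115.55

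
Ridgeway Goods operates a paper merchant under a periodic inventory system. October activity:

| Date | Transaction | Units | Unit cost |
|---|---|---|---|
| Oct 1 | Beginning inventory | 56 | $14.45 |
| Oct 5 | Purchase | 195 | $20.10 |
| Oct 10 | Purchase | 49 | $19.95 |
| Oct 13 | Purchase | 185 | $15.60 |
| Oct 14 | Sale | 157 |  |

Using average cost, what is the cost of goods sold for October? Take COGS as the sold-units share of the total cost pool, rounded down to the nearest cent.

COGS = $2,781.40

Oct 14, sell 157: 157/485 × $8,592.25 → $2,781.40
Ending inventory (cost pool remaining) = $5,810.85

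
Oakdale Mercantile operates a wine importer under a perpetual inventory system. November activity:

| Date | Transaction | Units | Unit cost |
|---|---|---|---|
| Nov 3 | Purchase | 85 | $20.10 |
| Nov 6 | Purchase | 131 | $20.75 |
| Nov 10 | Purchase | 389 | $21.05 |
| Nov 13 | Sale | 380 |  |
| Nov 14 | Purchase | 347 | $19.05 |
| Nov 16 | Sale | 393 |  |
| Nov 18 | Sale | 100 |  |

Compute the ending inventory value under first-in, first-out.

Nov 13, 380 sold [FIFO — oldest first]: 85 @ $20.10 + 131 @ $20.75 + 164 @ $21.05 = $7,878.95
Nov 16, 393 sold [FIFO — oldest first]: 225 @ $21.05 + 168 @ $19.05 = $7,936.65
Nov 18, 100 sold [FIFO — oldest first]: 100 @ $19.05 = $1,905.00
Total COGS = $7,878.95 + $7,936.65 + $1,905.00 = $17,720.60
Ending inventory: 79 @ $19.05 = $1,504.95

Ending inventory = $1,504.95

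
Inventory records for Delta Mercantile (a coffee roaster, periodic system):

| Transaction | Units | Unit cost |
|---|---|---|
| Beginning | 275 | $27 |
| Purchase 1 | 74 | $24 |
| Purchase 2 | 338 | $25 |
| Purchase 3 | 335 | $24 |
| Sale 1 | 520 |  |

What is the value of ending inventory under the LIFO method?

Ending inventory = $13,026

Sale 1 (520) [LIFO — newest first]: 335 @ $24 + 185 @ $25 = $12,665
Ending inventory: 275 @ $27 + 74 @ $24 + 153 @ $25 = $13,026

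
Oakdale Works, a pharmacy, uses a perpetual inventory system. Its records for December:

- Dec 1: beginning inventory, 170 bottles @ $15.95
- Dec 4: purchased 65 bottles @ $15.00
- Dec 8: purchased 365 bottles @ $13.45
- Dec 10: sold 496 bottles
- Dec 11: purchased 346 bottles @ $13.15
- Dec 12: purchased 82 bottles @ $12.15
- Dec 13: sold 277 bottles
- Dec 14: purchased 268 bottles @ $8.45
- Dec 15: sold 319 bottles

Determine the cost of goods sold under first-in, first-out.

COGS = $14,682.75

Dec 10, 496 sold [FIFO — oldest first]: 170 @ $15.95 + 65 @ $15.00 + 261 @ $13.45 = $7,196.95
Dec 13, 277 sold [FIFO — oldest first]: 104 @ $13.45 + 173 @ $13.15 = $3,673.75
Dec 15, 319 sold [FIFO — oldest first]: 173 @ $13.15 + 82 @ $12.15 + 64 @ $8.45 = $3,812.05
Total COGS = $7,196.95 + $3,673.75 + $3,812.05 = $14,682.75
Ending inventory: 204 @ $8.45 = $1,723.80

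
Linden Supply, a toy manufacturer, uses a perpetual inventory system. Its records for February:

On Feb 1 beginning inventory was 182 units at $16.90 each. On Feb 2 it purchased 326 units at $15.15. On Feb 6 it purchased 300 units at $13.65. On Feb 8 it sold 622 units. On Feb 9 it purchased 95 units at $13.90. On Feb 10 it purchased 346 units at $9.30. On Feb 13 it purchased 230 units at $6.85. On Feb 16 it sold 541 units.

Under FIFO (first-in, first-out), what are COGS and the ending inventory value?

COGS = $15,848.20; ending inventory = $2,375.30

Feb 8, 622 sold [FIFO — oldest first]: 182 @ $16.90 + 326 @ $15.15 + 114 @ $13.65 = $9,570.80
Feb 16, 541 sold [FIFO — oldest first]: 186 @ $13.65 + 95 @ $13.90 + 260 @ $9.30 = $6,277.40
Total COGS = $9,570.80 + $6,277.40 = $15,848.20
Ending inventory: 86 @ $9.30 + 230 @ $6.85 = $2,375.30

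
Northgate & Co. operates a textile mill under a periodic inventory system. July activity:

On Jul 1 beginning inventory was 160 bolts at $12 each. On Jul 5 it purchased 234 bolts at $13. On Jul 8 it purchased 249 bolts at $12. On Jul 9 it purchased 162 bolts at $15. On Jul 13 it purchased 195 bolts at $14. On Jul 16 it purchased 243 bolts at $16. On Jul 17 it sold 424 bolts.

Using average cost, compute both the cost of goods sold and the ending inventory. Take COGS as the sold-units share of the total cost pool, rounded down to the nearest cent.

Jul 17, sell 424: 424/1243 × $16,998.00 → $5,798.19
Ending inventory (cost pool remaining) = $11,199.81
Check: goods available $16,998.00 = COGS $5,798.19 + ending $11,199.81

COGS = $5,798.19; ending inventory = $11,199.81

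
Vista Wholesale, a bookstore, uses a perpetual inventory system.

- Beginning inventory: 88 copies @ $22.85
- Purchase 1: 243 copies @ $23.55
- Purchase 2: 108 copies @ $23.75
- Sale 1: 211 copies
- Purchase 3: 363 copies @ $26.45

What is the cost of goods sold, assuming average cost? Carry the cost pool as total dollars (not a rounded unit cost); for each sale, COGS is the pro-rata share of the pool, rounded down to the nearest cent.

After Beginning: 88 on hand, pool $2,010.80 (≈ $22.8500 each)
After Purchase 1: 331 on hand, pool $7,733.45 (≈ $23.3639 each)
After Purchase 2: 439 on hand, pool $10,298.45 (≈ $23.4589 each)
Sale 1, sell 211: 211/439 × $10,298.45 → $4,949.82
After Purchase 3: 591 on hand, pool $14,949.98 (≈ $25.2961 each)
Ending inventory (cost pool remaining) = $14,949.98

COGS = $4,949.82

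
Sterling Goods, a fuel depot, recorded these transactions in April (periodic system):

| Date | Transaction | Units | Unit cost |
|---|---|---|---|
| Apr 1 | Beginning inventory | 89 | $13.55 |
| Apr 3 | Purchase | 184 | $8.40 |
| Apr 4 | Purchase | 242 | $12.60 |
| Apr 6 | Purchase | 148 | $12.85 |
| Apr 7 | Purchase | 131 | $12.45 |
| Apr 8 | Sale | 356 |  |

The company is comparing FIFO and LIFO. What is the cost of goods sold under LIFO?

FIFO COGS: 89 @ $13.55 + 184 @ $8.40 + 83 @ $12.60 = $3,797.35
LIFO COGS: 131 @ $12.45 + 148 @ $12.85 + 77 @ $12.60 = $4,502.95

COGS = $4,502.95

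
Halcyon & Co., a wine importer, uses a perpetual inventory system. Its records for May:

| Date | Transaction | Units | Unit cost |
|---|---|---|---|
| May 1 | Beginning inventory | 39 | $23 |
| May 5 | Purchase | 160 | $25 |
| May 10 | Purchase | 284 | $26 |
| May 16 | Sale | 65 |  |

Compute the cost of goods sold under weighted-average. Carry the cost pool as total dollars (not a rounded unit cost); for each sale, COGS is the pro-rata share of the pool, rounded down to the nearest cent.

After May 1: 39 on hand, pool $897.00 (≈ $23.0000 each)
After May 5: 199 on hand, pool $4,897.00 (≈ $24.6080 each)
After May 10: 483 on hand, pool $12,281.00 (≈ $25.4265 each)
May 16, sell 65: 65/483 × $12,281.00 → $1,652.72
Ending inventory (cost pool remaining) = $10,628.28
Check: goods available $12,281.00 = COGS $1,652.72 + ending $10,628.28

COGS = $1,652.72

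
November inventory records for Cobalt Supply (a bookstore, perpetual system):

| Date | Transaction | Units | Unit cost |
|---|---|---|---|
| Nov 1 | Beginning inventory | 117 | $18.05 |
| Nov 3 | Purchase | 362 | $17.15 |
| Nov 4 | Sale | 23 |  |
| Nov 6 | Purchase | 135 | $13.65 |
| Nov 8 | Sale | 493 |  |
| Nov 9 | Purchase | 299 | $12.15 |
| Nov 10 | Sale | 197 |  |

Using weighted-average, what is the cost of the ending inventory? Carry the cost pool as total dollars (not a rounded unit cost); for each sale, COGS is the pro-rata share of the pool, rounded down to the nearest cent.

After Nov 1: 117 on hand, pool $2,111.85 (≈ $18.0500 each)
After Nov 3: 479 on hand, pool $8,320.15 (≈ $17.3698 each)
Nov 4, sell 23: 23/479 × $8,320.15 → $399.50
After Nov 6: 591 on hand, pool $9,763.40 (≈ $16.5201 each)
Nov 8, sell 493: 493/591 × $9,763.40 → $8,144.42
After Nov 9: 397 on hand, pool $5,251.83 (≈ $13.2288 each)
Nov 10, sell 197: 197/397 × $5,251.83 → $2,606.07
Total COGS = $399.50 + $8,144.42 + $2,606.07 = $11,149.99
Ending inventory (cost pool remaining) = $2,645.76

Ending inventory = $2,645.76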